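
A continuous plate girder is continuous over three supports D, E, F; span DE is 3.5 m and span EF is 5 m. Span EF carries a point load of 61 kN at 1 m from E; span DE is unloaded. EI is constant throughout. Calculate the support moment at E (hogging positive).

M_E = 25.84 kN·m

Take M_E as the redundant. Released structure: two simple spans DE and EF with a hinge at E.
End slopes at the hinge E, treating each span as simply supported:
  span EF: point load 61 at a = 1: Pab(L + b)/(6LEI) = 73.2/EI
  relative rotation θ_0 = (0 + 73.2)/EI = 73.2/EI
A unit hogging moment at E produces rotation L₁/(3EI) + L₂/(3EI) = 2.833/EI.
Slope continuity at E: θ_0 = M_E·2.833/EI, so M_E = 73.2/2.833 = 25.84 kN·m (hogging).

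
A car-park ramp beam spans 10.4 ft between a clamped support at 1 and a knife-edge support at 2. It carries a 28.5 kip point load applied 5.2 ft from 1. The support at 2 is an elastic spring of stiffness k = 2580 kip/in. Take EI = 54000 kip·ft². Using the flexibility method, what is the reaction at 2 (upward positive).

R_2 = 8.865 kip

Choose R_2 as the redundant. The primary structure is the cantilever fixed at 1.
Primary-structure tip deflection at 2 by superposition:
  point load 28.5 at a = 5.2: Pa²(3L − a)/(6EI) = 3339/EI
Flexibility coefficient — unit upward force at 2: δ_{22} = L³/(3EI) = 375/EI.
With EI = 54000 kip·ft²: δ_0 = 0.061841 ft and δ_{22} = 0.006944 ft/kip.
Compatibility — the spring shortens by R_2/k under the reaction it provides: δ_0 − R_2·δ_{22} = R_2/k. With 1/k = 1/(2580×12) ft/kip = 0.000032 ft/kip, R_2 = δ_0 / (δ_{22} + 1/k) = 0.061841 / (0.006944 + 0.000032) = 8.865 kip.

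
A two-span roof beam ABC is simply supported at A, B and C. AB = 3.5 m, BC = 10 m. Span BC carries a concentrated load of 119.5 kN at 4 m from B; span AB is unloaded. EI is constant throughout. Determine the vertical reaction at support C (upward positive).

R_C = 30.8 kN

Insert a hinge at B; M_B is the redundant, and each span becomes simply supported.
Discontinuity in slope at B on the released structure — sum the simple-span end rotations:
  span BC: point load 119.5 at a = 4: Pab(L + b)/(6LEI) = 764.8/EI
  relative rotation θ_0 = (0 + 764.8)/EI = 764.8/EI
A unit hogging moment at B produces rotation L₁/(3EI) + L₂/(3EI) = 4.5/EI.
Slope continuity at B: θ_0 = M_B·4.5/EI, so M_B = 764.8/4.5 = 170 kN·m (hogging).
Span BC, ΣM about C: R_B^{BC}·10 = 717 + 170, so R_B^{BC} = 88.7 kN and R_C = 119.5 − 88.7 = 30.8 kN.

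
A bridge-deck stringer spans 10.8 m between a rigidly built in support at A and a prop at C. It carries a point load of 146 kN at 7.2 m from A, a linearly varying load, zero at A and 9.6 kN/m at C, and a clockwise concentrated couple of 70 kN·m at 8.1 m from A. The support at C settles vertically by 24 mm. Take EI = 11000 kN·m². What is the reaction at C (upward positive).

Release the roller at C. Primary structure: cantilever fixed at A.
Free-end deflection of the primary structure under the applied loading (downward +):
  point load 146 at a = 7.2: Pa²(3L − a)/(6EI) = 31788/EI
  triangular load, peak 9.6 at the free end: 11w₀L⁴/(120EI) = 11972/EI
  clockwise couple 70 at a = 8.1: M₀a(2L − a)/(2EI) = 3827/EI
  δ_0 = 47588/EI
Flexibility coefficient — unit upward force at C: δ_{CC} = L³/(3EI) = 419.9/EI.
With EI = 11000 kN·m²: δ_0 = 4.3262 m and δ_{CC} = 0.038173 m/kN.
Compatibility — the beam at C must follow the support down by 0.024 m: δ_0 − R_C·δ_{CC} = 0.024, so R_C = (4.3262 − 0.024)/0.038173 = 112.7 kN.

R_C = 112.7 kN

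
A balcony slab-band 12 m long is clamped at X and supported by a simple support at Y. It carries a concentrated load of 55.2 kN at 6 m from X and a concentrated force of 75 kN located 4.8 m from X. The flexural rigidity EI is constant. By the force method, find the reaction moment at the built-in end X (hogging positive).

M_X = 297 kN·m

Choose R_Y as the redundant. The primary structure is the cantilever fixed at X.
Primary-structure tip deflection at Y by superposition:
  point load 55.2 at a = 6: Pa²(3L − a)/(6EI) = 9936/EI
  point load 75 at a = 4.8: Pa²(3L − a)/(6EI) = 8986/EI
  δ_0 = 18922/EI
Tip deflection under a unit load at Y: L³/(3EI) = 576/EI.
Compatibility at Y: δ_0 − R_Y·δ_{YY} = 0, so R_Y = 18922/576 = 32.85 kN.
Moment equilibrium about X: M_X = Σ(load moments about X) − R_Y·L = 691.2 − 32.85×12 = 297 kN·m.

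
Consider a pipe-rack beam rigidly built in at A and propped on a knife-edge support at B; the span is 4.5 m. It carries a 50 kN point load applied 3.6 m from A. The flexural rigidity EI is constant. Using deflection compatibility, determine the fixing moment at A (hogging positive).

Release the roller at B. Primary structure: cantilever fixed at A.
Deflection at B on the released cantilever, summing each load's contribution:
  point load 50 at a = 3.6: Pa²(3L − a)/(6EI) = 1069/EI
Tip deflection under a unit load at B: L³/(3EI) = 30.38/EI.
The prop prevents deflection at B: R_B = δ_0/δ_{BB} = 1069/30.38 = 35.2 kN.
Moment equilibrium about A: M_A = Σ(load moments about A) − R_B·L = 180 − 35.2×4.5 = 21.6 kN·m.

M_A = 21.6 kN·m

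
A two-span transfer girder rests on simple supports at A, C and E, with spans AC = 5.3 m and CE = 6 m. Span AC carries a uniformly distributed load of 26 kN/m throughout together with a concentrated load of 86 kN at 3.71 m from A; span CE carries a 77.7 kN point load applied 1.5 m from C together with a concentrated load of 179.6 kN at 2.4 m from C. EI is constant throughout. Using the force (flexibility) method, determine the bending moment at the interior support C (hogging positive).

M_C = 231.4 kN·m

Take M_C as the redundant. Released structure: two simple spans AC and CE with a hinge at C.
Rotations at C on the released spans (each span's end-slope, ×1/EI):
  span AC: UDL 26: wL³/(24EI) = 161.3/EI
  span AC: point load 86 at a = 3.71: Pab(L + a)/(6LEI) = 143.7/EI
  span CE: point load 77.7 at a = 1.5: Pab(L + b)/(6LEI) = 153/EI
  span CE: point load 179.6 at a = 2.4: Pab(L + b)/(6LEI) = 413.8/EI
  relative rotation θ_0 = (305 + 566.8)/EI = 871.8/EI
A unit hogging moment at C produces rotation L₁/(3EI) + L₂/(3EI) = 3.767/EI.
Slope continuity at C: θ_0 = M_C·3.767/EI, so M_C = 871.8/3.767 = 231.4 kN·m (hogging).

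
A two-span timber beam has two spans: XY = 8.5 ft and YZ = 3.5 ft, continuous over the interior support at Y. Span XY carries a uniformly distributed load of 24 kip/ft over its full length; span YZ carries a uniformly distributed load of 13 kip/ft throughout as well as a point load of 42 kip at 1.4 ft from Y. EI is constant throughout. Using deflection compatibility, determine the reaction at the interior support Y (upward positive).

R_Y = 217.5 kip

Take M_Y as the redundant. Released structure: two simple spans XY and YZ with a hinge at Y.
Rotations at Y on the released spans (each span's end-slope, ×1/EI):
  span XY: UDL 24: wL³/(24EI) = 614.1/EI
  span YZ: UDL 13: wL³/(24EI) = 23.22/EI
  span YZ: point load 42 at a = 1.4: Pab(L + b)/(6LEI) = 32.93/EI
  relative rotation θ_0 = (614.1 + 56.15)/EI = 670.3/EI
A unit hogging moment at Y produces rotation L₁/(3EI) + L₂/(3EI) = 4/EI.
Compatibility: M_Y·(L₁+L₂)/(3EI) = θ_0, giving M_Y = 167.6 kip·ft (hogging).
Span XY, ΣM about X with M_Y applied at Y: R_Y^{XY}·8.5 = 867 + 167.6, so R_Y^{XY} = 121.7 kip and R_X = 204 − 121.7 = 82.29 kip.
Span YZ, ΣM about Z: R_Y^{YZ}·3.5 = 167.8 + 167.6, so R_Y^{YZ} = 95.83 kip and R_Z = 87.5 − 95.83 = -8.327 kip.
R_Y = 121.7 + 95.83 = 217.5 kip.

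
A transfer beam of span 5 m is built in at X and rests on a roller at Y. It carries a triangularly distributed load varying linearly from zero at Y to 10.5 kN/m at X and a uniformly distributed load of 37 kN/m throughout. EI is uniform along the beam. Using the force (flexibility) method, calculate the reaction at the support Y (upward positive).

R_Y = 74.62 kN

Take the reaction at Y as the redundant and release it; the primary structure is a cantilever fixed at X.
Downward deflection at the released point Y due to the loads:
  triangular load, peak 10.5 at the fixed end: w₀L⁴/(30EI) = 218.8/EI
  UDL 37: wL⁴/(8EI) = 2891/EI
  δ_0 = 3109/EI
Tip deflection under a unit load at Y: L³/(3EI) = 41.67/EI.
The prop prevents deflection at Y: R_Y = δ_0/δ_{YY} = 3109/41.67 = 74.62 kN.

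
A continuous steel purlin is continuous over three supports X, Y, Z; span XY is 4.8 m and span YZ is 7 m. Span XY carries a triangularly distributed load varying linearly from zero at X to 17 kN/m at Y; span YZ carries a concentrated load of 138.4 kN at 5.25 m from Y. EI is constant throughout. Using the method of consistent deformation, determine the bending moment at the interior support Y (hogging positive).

M_Y = 77.97 kN·m

Release continuity at Y by inserting a hinge; the redundant is the internal moment M_Y. The primary structure is two simply-supported spans XY and YZ.
Discontinuity in slope at Y on the released structure — sum the simple-span end rotations:
  span XY: triangular load, peak 17: w₀L³/(45EI) = 41.78/EI
  span YZ: point load 138.4 at a = 5.25: Pab(L + b)/(6LEI) = 264.9/EI
  relative rotation θ_0 = (41.78 + 264.9)/EI = 306.7/EI
A unit hogging moment at Y produces rotation L₁/(3EI) + L₂/(3EI) = 3.933/EI.
Slope continuity at Y: θ_0 = M_Y·3.933/EI, so M_Y = 306.7/3.933 = 77.97 kN·m (hogging).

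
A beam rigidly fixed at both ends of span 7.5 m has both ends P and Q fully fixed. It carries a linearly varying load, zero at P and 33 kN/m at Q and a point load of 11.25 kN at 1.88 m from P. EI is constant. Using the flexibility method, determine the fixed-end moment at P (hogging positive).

M_P = 73.75 kN·m

Take the two fixed-end moments M_P, M_Q as redundants; the released structure is the simple span PQ.
End rotations of the released simple span under the applied load (×1/EI):
  at P: triangular load, peak 33: 7w₀L³/(360EI) = 270.7/EI
  at Q: triangular load, peak 33: w₀L³/(45EI) = 309.4/EI
  at P: point load 11.25 at a = 1.88: Pab(L + b)/(6LEI) = 34.66/EI
  at Q: point load 11.25 at a = 1.88: Pab(L + a)/(6LEI) = 24.78/EI
  θ_P0 = 305.4/EI,  θ_Q0 = 334.2/EI
Flexibility coefficients: a unit moment at one end gives L/(3EI) there and L/(6EI) at the far end, so f₁₁ = f₂₂ = 2.5/EI and f₁₂ = f₂₁ = 1.25/EI.
Compatibility — zero rotation at each built-in end:
  2.5 M_P + 1.25 M_Q = 305.4
  1.25 M_P + 2.5 M_Q = 334.2
Solving the pair gives M_P = 73.75 kN·m and M_Q = 96.79 kN·m (hogging).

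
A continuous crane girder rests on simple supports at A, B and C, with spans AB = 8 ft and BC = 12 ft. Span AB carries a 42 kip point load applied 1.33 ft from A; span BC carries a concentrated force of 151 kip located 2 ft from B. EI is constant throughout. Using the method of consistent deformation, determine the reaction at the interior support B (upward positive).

Take M_B as the redundant. Released structure: two simple spans AB and BC with a hinge at B.
Rotations at B on the released spans (each span's end-slope, ×1/EI):
  span AB: point load 42 at a = 1.33: Pab(L + a)/(6LEI) = 72.42/EI
  span BC: point load 151 at a = 2: Pab(L + b)/(6LEI) = 922.8/EI
  relative rotation θ_0 = (72.42 + 922.8)/EI = 995.2/EI
A unit hogging moment at B produces rotation L₁/(3EI) + L₂/(3EI) = 6.667/EI.
Compatibility: M_B·(L₁+L₂)/(3EI) = θ_0, giving M_B = 149.3 kip·ft (hogging).
Span AB, ΣM about A with M_B applied at B: R_B^{AB}·8 = 55.86 + 149.3, so R_B^{AB} = 25.64 kip and R_A = 42 − 25.64 = 16.36 kip.
Span BC, ΣM about C: R_B^{BC}·12 = 1510 + 149.3, so R_B^{BC} = 138.3 kip and R_C = 151 − 138.3 = 12.73 kip.
R_B = 25.64 + 138.3 = 163.9 kip.

R_B = 163.9 kip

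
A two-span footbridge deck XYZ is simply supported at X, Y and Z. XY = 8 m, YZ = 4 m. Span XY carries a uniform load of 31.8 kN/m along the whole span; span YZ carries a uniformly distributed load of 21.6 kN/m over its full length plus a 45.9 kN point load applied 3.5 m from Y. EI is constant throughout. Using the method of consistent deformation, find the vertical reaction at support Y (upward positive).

R_Y = 246.5 kN

Insert a hinge at Y; M_Y is the redundant, and each span becomes simply supported.
Rotations at Y on the released spans (each span's end-slope, ×1/EI):
  span XY: UDL 31.8: wL³/(24EI) = 678.4/EI
  span YZ: UDL 21.6: wL³/(24EI) = 57.6/EI
  span YZ: point load 45.9 at a = 3.5: Pab(L + b)/(6LEI) = 15.06/EI
  relative rotation θ_0 = (678.4 + 72.66)/EI = 751.1/EI
A unit hogging moment at Y produces rotation L₁/(3EI) + L₂/(3EI) = 4/EI.
Slope continuity at Y: θ_0 = M_Y·4/EI, so M_Y = 751.1/4 = 187.8 kN·m (hogging).
Span XY, ΣM about X with M_Y applied at Y: R_Y^{XY}·8 = 1018 + 187.8, so R_Y^{XY} = 150.7 kN and R_X = 254.4 − 150.7 = 103.7 kN.
Span YZ, ΣM about Z: R_Y^{YZ}·4 = 195.8 + 187.8, so R_Y^{YZ} = 95.88 kN and R_Z = 132.3 − 95.88 = 36.42 kN.
R_Y = 150.7 + 95.88 = 246.5 kN.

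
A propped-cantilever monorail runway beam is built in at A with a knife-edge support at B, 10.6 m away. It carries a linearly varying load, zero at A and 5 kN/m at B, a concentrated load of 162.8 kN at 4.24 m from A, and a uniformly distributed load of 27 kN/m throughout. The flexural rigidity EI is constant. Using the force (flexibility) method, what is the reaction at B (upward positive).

Remove the prop at B; the released (primary) structure is a cantilever built in at A.
Free-end deflection of the primary structure under the applied loading (downward +):
  triangular load, peak 5 at the free end: 11w₀L⁴/(120EI) = 5786/EI
  point load 162.8 at a = 4.24: Pa²(3L − a)/(6EI) = 13444/EI
  UDL 27: wL⁴/(8EI) = 42609/EI
  δ_0 = 61839/EI
Tip deflection under a unit load at B: L³/(3EI) = 397/EI.
The prop prevents deflection at B: R_B = δ_0/δ_{BB} = 61839/397 = 155.8 kN.

R_B = 155.8 kN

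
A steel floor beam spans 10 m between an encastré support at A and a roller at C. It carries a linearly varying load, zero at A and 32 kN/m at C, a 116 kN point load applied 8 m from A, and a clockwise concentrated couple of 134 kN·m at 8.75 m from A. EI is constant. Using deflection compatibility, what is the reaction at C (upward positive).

R_C = 189.4 kN

Release the roller at C. Primary structure: cantilever fixed at A.
Downward deflection at the released point C due to the loads:
  triangular load, peak 32 at the free end: 11w₀L⁴/(120EI) = 29333/EI
  point load 116 at a = 8: Pa²(3L − a)/(6EI) = 27221/EI
  clockwise couple 134 at a = 8.75: M₀a(2L − a)/(2EI) = 6595/EI
  δ_0 = 63150/EI
Flexibility coefficient — unit upward force at C: δ_{CC} = L³/(3EI) = 333.3/EI.
Compatibility at C: δ_0 − R_C·δ_{CC} = 0, so R_C = 63150/333.3 = 189.4 kN.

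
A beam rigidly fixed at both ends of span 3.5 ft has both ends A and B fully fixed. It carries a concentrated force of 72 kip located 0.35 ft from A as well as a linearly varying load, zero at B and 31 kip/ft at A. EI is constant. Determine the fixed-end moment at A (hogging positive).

Take the two fixed-end moments M_A, M_B as redundants; the released structure is the simple span AB.
On the primary (simply-supported) span, the end slopes from the loading are:
  at A: point load 72 at a = 0.35: Pab(L + b)/(6LEI) = 25.14/EI
  at B: point load 72 at a = 0.35: Pab(L + a)/(6LEI) = 14.55/EI
  at A: triangular load, peak 31: w₀L³/(45EI) = 29.54/EI
  at B: triangular load, peak 31: 7w₀L³/(360EI) = 25.84/EI
  θ_A0 = 54.67/EI,  θ_B0 = 40.4/EI
Flexibility coefficients: a unit moment at one end gives L/(3EI) there and L/(6EI) at the far end, so f₁₁ = f₂₂ = 1.167/EI and f₁₂ = f₂₁ = 0.5833/EI.
Compatibility — zero rotation at each built-in end:
  1.167 M_A + 0.5833 M_B = 54.67
  0.5833 M_A + 1.167 M_B = 40.4
Solving the pair gives M_A = 39.4 kip·ft and M_B = 14.93 kip·ft (hogging).

M_A = 39.4 kip·ft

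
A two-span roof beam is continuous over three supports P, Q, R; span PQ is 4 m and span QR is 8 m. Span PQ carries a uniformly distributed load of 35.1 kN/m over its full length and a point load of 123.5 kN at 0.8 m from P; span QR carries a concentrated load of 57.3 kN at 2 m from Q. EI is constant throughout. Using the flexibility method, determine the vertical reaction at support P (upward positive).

R_P = 146.7 kN

Insert a hinge at Q; M_Q is the redundant, and each span becomes simply supported.
Discontinuity in slope at Q on the released structure — sum the simple-span end rotations:
  span PQ: UDL 35.1: wL³/(24EI) = 93.6/EI
  span PQ: point load 123.5 at a = 0.8: Pab(L + a)/(6LEI) = 63.23/EI
  span QR: point load 57.3 at a = 2: Pab(L + b)/(6LEI) = 200.6/EI
  relative rotation θ_0 = (156.8 + 200.6)/EI = 357.4/EI
A unit hogging moment at Q produces rotation L₁/(3EI) + L₂/(3EI) = 4/EI.
Slope continuity at Q: θ_0 = M_Q·4/EI, so M_Q = 357.4/4 = 89.35 kN·m (hogging).
Span PQ, ΣM about P with M_Q applied at Q: R_Q^{PQ}·4 = 379.6 + 89.35, so R_Q^{PQ} = 117.2 kN and R_P = 263.9 − 117.2 = 146.7 kN.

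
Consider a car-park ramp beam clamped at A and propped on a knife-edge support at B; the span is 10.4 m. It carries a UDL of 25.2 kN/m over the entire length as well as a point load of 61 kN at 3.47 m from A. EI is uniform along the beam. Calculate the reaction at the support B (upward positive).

R_B = 107.3 kN

Remove the prop at B; the released (primary) structure is a cantilever built in at A.
Primary-structure tip deflection at B by superposition:
  UDL 25.2: wL⁴/(8EI) = 36851/EI
  point load 61 at a = 3.47: Pa²(3L − a)/(6EI) = 3395/EI
  δ_0 = 40245/EI
Flexibility coefficient — unit upward force at B: δ_{BB} = L³/(3EI) = 375/EI.
Compatibility at B: δ_0 − R_B·δ_{BB} = 0, so R_B = 40245/375 = 107.3 kN.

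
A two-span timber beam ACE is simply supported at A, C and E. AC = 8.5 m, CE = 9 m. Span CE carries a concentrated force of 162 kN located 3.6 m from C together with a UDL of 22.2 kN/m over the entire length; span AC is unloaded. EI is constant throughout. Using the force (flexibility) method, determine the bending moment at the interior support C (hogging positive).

M_C = 259.6 kN·m

Release continuity at C by inserting a hinge; the redundant is the internal moment M_C. The primary structure is two simply-supported spans AC and CE.
Rotations at C on the released spans (each span's end-slope, ×1/EI):
  span CE: point load 162 at a = 3.6: Pab(L + b)/(6LEI) = 839.8/EI
  span CE: UDL 22.2: wL³/(24EI) = 674.3/EI
  relative rotation θ_0 = (0 + 1514)/EI = 1514/EI
A unit hogging moment at C produces rotation L₁/(3EI) + L₂/(3EI) = 5.833/EI.
Slope continuity at C: θ_0 = M_C·5.833/EI, so M_C = 1514/5.833 = 259.6 kN·m (hogging).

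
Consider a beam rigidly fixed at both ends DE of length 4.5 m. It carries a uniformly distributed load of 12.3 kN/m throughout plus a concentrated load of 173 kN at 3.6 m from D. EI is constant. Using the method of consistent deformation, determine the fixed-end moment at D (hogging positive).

M_D = 45.67 kN·m

Take the two fixed-end moments M_D, M_E as redundants; the released structure is the simple span DE.
Simple-span end rotations at D and E under the given loads:
  at D: UDL 12.3: wL³/(24EI) = 46.7/EI
  at E: UDL 12.3: wL³/(24EI) = 46.7/EI
  at D: point load 173 at a = 3.6: Pab(L + b)/(6LEI) = 112.1/EI
  at E: point load 173 at a = 3.6: Pab(L + a)/(6LEI) = 168.2/EI
  θ_D0 = 158.8/EI,  θ_E0 = 214.9/EI
Flexibility coefficients: a unit moment at one end gives L/(3EI) there and L/(6EI) at the far end, so f₁₁ = f₂₂ = 1.5/EI and f₁₂ = f₂₁ = 0.75/EI.
Compatibility — zero rotation at each built-in end:
  1.5 M_D + 0.75 M_E = 158.8
  0.75 M_D + 1.5 M_E = 214.9
Solving the pair gives M_D = 45.67 kN·m and M_E = 120.4 kN·m (hogging).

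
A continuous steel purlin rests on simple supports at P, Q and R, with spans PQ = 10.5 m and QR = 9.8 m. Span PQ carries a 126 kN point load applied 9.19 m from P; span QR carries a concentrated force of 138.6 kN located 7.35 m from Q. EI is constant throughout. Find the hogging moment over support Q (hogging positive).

M_Q = 146.9 kN·m

Insert a hinge at Q; M_Q is the redundant, and each span becomes simply supported.
Rotations at Q on the released spans (each span's end-slope, ×1/EI):
  span PQ: point load 126 at a = 9.19: Pab(L + a)/(6LEI) = 474.1/EI
  span QR: point load 138.6 at a = 7.35: Pab(L + b)/(6LEI) = 520/EI
  relative rotation θ_0 = (474.1 + 520)/EI = 994.1/EI
A unit hogging moment at Q produces rotation L₁/(3EI) + L₂/(3EI) = 6.767/EI.
Slope continuity at Q: θ_0 = M_Q·6.767/EI, so M_Q = 994.1/6.767 = 146.9 kN·m (hogging).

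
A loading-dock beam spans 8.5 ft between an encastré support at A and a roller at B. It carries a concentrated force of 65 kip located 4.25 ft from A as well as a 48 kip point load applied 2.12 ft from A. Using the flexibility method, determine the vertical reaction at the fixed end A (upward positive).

R_A = 88.58 kip

Release the roller at B. Primary structure: cantilever fixed at A.
Primary-structure tip deflection at B by superposition:
  point load 65 at a = 4.25: Pa²(3L − a)/(6EI) = 4158/EI
  point load 48 at a = 2.12: Pa²(3L − a)/(6EI) = 840.6/EI
  δ_0 = 4999/EI
Tip deflection under a unit load at B: L³/(3EI) = 204.7/EI.
Compatibility at B: δ_0 − R_B·δ_{BB} = 0, so R_B = 4999/204.7 = 24.42 kip.
Vertical equilibrium: R_A = ΣP − R_B = 113 − 24.42 = 88.58 kip.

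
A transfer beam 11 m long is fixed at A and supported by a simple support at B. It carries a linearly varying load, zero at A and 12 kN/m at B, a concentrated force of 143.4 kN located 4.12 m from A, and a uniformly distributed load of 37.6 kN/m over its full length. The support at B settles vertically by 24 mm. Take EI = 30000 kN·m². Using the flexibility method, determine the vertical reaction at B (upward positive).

R_B = 216.2 kN

Remove the prop at B; the released (primary) structure is a cantilever built in at A.
Free-end deflection of the primary structure under the applied loading (downward +):
  triangular load, peak 12 at the free end: 11w₀L⁴/(120EI) = 16105/EI
  point load 143.4 at a = 4.12: Pa²(3L − a)/(6EI) = 11716/EI
  UDL 37.6: wL⁴/(8EI) = 68813/EI
  δ_0 = 96634/EI
Flexibility coefficient — unit upward force at B: δ_{BB} = L³/(3EI) = 443.7/EI.
With EI = 30000 kN·m²: δ_0 = 3.2211 m and δ_{BB} = 0.014789 m/kN.
Compatibility — the beam at B must follow the support down by 0.024 m: δ_0 − R_B·δ_{BB} = 0.024, so R_B = (3.2211 − 0.024)/0.014789 = 216.2 kN.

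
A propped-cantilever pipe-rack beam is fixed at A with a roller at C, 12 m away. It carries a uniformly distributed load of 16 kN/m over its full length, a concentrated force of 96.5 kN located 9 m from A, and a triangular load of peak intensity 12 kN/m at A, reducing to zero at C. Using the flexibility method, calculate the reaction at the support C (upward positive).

R_C = 147.5 kN

Release the roller at C. Primary structure: cantilever fixed at A.
Downward deflection at the released point C due to the loads:
  UDL 16: wL⁴/(8EI) = 41472/EI
  point load 96.5 at a = 9: Pa²(3L − a)/(6EI) = 35174/EI
  triangular load, peak 12 at the fixed end: w₀L⁴/(30EI) = 8294/EI
  δ_0 = 84941/EI
Flexibility coefficient — unit upward force at C: δ_{CC} = L³/(3EI) = 576/EI.
Compatibility at C: δ_0 − R_C·δ_{CC} = 0, so R_C = 84941/576 = 147.5 kN.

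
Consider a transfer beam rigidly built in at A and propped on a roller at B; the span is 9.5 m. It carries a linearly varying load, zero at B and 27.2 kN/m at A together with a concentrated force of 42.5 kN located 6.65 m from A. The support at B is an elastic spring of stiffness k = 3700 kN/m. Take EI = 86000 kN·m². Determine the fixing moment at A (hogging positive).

Choose R_B as the redundant. The primary structure is the cantilever fixed at A.
Free-end deflection of the primary structure under the applied loading (downward +):
  triangular load, peak 27.2 at the fixed end: w₀L⁴/(30EI) = 7385/EI
  point load 42.5 at a = 6.65: Pa²(3L − a)/(6EI) = 6844/EI
  δ_0 = 14229/EI
Flexibility coefficient — unit upward force at B: δ_{BB} = L³/(3EI) = 285.8/EI.
With EI = 86000 kN·m²: δ_0 = 0.16546 m and δ_{BB} = 0.003323 m/kN.
Compatibility — the spring shortens by R_B/k under the reaction it provides: δ_0 − R_B·δ_{BB} = R_B/k. With 1/k = 0.00027 m/kN, R_B = δ_0 / (δ_{BB} + 1/k) = 0.16546 / (0.003323 + 0.00027) = 46.04 kN.
Moment equilibrium about A: M_A = Σ(load moments about A) − R_B·L = 691.8 − 46.04×9.5 = 254.3 kN·m.

M_A = 254.3 kN·m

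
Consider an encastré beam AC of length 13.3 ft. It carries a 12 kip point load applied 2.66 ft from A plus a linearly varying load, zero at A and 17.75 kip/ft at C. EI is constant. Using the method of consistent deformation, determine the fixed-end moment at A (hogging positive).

Take the two fixed-end moments M_A, M_C as redundants; the released structure is the simple span AC.
Simple-span end rotations at A and C under the given loads:
  at A: point load 12 at a = 2.66: Pab(L + b)/(6LEI) = 101.9/EI
  at C: point load 12 at a = 2.66: Pab(L + a)/(6LEI) = 67.93/EI
  at A: triangular load, peak 17.75: 7w₀L³/(360EI) = 812/EI
  at C: triangular load, peak 17.75: w₀L³/(45EI) = 928/EI
  θ_A0 = 913.9/EI,  θ_C0 = 995.9/EI
Flexibility coefficients: a unit moment at one end gives L/(3EI) there and L/(6EI) at the far end, so f₁₁ = f₂₂ = 4.433/EI and f₁₂ = f₂₁ = 2.217/EI.
Compatibility — zero rotation at each built-in end:
  4.433 M_A + 2.217 M_C = 913.9
  2.217 M_A + 4.433 M_C = 995.9
Solving the pair gives M_A = 125.1 kip·ft and M_C = 162.1 kip·ft (hogging).

M_A = 125.1 kip·ft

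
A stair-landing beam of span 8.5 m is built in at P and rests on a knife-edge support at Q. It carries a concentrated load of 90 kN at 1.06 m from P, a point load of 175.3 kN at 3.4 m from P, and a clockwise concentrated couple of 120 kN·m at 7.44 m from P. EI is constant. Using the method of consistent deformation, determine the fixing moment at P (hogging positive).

Remove the prop at Q; the released (primary) structure is a cantilever built in at P.
Deflection at Q on the released cantilever, summing each load's contribution:
  point load 90 at a = 1.06: Pa²(3L − a)/(6EI) = 411.9/EI
  point load 175.3 at a = 3.4: Pa²(3L − a)/(6EI) = 7464/EI
  clockwise couple 120 at a = 7.44: M₀a(2L − a)/(2EI) = 4268/EI
  δ_0 = 12144/EI
Flexibility coefficient — unit upward force at Q: δ_{QQ} = L³/(3EI) = 204.7/EI.
Compatibility at Q: δ_0 − R_Q·δ_{QQ} = 0, so R_Q = 12144/204.7 = 59.32 kN.
Moment equilibrium about P: M_P = Σ(load moments about P) − R_Q·L = 811.4 − 59.32×8.5 = 307.2 kN·m.

M_P = 307.2 kN·m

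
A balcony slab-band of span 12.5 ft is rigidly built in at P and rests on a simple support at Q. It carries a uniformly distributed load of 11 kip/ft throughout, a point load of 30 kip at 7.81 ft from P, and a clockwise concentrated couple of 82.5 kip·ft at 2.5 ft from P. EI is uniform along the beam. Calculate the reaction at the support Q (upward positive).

Release the roller at Q. Primary structure: cantilever fixed at P.
Free-end deflection of the primary structure under the applied loading (downward +):
  UDL 11: wL⁴/(8EI) = 33569/EI
  point load 30 at a = 7.81: Pa²(3L − a)/(6EI) = 9055/EI
  clockwise couple 82.5 at a = 2.5: M₀a(2L − a)/(2EI) = 2320/EI
  δ_0 = 44945/EI
Flexibility coefficient — unit upward force at Q: δ_{QQ} = L³/(3EI) = 651/EI.
Compatibility at Q: δ_0 − R_Q·δ_{QQ} = 0, so R_Q = 44945/651 = 69.03 kip.

R_Q = 69.03 kip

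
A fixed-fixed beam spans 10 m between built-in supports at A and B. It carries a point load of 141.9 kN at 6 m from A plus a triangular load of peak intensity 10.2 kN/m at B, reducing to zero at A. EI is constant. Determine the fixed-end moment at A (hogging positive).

M_A = 170.2 kN·m

Release both end moments; the primary structure is a simply-supported span AB with redundants M_A and M_B.
On the primary (simply-supported) span, the end slopes from the loading are:
  at A: point load 141.9 at a = 6: Pab(L + b)/(6LEI) = 794.6/EI
  at B: point load 141.9 at a = 6: Pab(L + a)/(6LEI) = 908.2/EI
  at A: triangular load, peak 10.2: 7w₀L³/(360EI) = 198.3/EI
  at B: triangular load, peak 10.2: w₀L³/(45EI) = 226.7/EI
  θ_A0 = 993/EI,  θ_B0 = 1135/EI
Flexibility coefficients: a unit moment at one end gives L/(3EI) there and L/(6EI) at the far end, so f₁₁ = f₂₂ = 3.333/EI and f₁₂ = f₂₁ = 1.667/EI.
Compatibility — zero rotation at each built-in end:
  3.333 M_A + 1.667 M_B = 993
  1.667 M_A + 3.333 M_B = 1135
Solving the pair gives M_A = 170.2 kN·m and M_B = 255.3 kN·m (hogging).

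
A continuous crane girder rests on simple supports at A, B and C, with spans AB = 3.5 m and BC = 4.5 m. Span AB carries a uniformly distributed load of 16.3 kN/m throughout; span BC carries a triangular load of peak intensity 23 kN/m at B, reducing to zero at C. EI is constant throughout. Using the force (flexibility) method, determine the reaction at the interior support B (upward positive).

R_B = 77.44 kN

Take M_B as the redundant. Released structure: two simple spans AB and BC with a hinge at B.
Rotations at B on the released spans (each span's end-slope, ×1/EI):
  span AB: UDL 16.3: wL³/(24EI) = 29.12/EI
  span BC: triangular load, peak 23: w₀L³/(45EI) = 46.58/EI
  relative rotation θ_0 = (29.12 + 46.58)/EI = 75.69/EI
A unit hogging moment at B produces rotation L₁/(3EI) + L₂/(3EI) = 2.667/EI.
Slope continuity at B: θ_0 = M_B·2.667/EI, so M_B = 75.69/2.667 = 28.39 kN·m (hogging).
Span AB, ΣM about A with M_B applied at B: R_B^{AB}·3.5 = 99.84 + 28.39, so R_B^{AB} = 36.64 kN and R_A = 57.05 − 36.64 = 20.41 kN.
Span BC, ΣM about C: R_B^{BC}·4.5 = 155.2 + 28.39, so R_B^{BC} = 40.81 kN and R_C = 51.75 − 40.81 = 10.94 kN.
R_B = 36.64 + 40.81 = 77.44 kN.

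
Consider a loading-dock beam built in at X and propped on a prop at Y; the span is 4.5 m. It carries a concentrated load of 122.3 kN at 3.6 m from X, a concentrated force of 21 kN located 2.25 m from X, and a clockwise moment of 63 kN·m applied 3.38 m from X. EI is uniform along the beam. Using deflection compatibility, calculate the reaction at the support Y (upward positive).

Choose R_Y as the redundant. The primary structure is the cantilever fixed at X.
Primary-structure tip deflection at Y by superposition:
  point load 122.3 at a = 3.6: Pa²(3L − a)/(6EI) = 2615/EI
  point load 21 at a = 2.25: Pa²(3L − a)/(6EI) = 199.3/EI
  clockwise couple 63 at a = 3.38: M₀a(2L − a)/(2EI) = 598.4/EI
  δ_0 = 3413/EI
Tip deflection under a unit load at Y: L³/(3EI) = 30.38/EI.
The prop prevents deflection at Y: R_Y = δ_0/δ_{YY} = 3413/30.38 = 112.4 kN.

R_Y = 112.4 kN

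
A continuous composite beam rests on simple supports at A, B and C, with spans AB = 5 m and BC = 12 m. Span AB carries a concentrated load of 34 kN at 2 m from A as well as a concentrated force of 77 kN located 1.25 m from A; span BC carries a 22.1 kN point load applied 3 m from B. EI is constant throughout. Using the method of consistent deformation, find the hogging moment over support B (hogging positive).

Release continuity at B by inserting a hinge; the redundant is the internal moment M_B. The primary structure is two simply-supported spans AB and BC.
End slopes at the hinge B, treating each span as simply supported:
  span AB: point load 34 at a = 2: Pab(L + a)/(6LEI) = 47.6/EI
  span AB: point load 77 at a = 1.25: Pab(L + a)/(6LEI) = 75.2/EI
  span BC: point load 22.1 at a = 3: Pab(L + b)/(6LEI) = 174/EI
  relative rotation θ_0 = (122.8 + 174)/EI = 296.8/EI
A unit hogging moment at B produces rotation L₁/(3EI) + L₂/(3EI) = 5.667/EI.
Compatibility: M_B·(L₁+L₂)/(3EI) = θ_0, giving M_B = 52.38 kN·m (hogging).

M_B = 52.38 kN·m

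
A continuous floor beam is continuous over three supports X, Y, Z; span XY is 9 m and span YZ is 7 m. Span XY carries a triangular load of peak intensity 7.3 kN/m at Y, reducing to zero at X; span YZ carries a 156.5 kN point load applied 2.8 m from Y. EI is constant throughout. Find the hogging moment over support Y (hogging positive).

Take M_Y as the redundant. Released structure: two simple spans XY and YZ with a hinge at Y.
Discontinuity in slope at Y on the released structure — sum the simple-span end rotations:
  span XY: triangular load, peak 7.3: w₀L³/(45EI) = 118.3/EI
  span YZ: point load 156.5 at a = 2.8: Pab(L + b)/(6LEI) = 490.8/EI
  relative rotation θ_0 = (118.3 + 490.8)/EI = 609/EI
A unit hogging moment at Y produces rotation L₁/(3EI) + L₂/(3EI) = 5.333/EI.
Slope continuity at Y: θ_0 = M_Y·5.333/EI, so M_Y = 609/5.333 = 114.2 kN·m (hogging).

M_Y = 114.2 kN·m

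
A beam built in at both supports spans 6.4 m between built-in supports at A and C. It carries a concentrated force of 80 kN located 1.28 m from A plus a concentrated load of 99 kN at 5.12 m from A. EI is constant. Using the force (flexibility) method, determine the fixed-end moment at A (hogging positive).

Take the two fixed-end moments M_A, M_C as redundants; the released structure is the simple span AC.
On the primary (simply-supported) span, the end slopes from the loading are:
  at A: point load 80 at a = 1.28: Pab(L + b)/(6LEI) = 157.3/EI
  at C: point load 80 at a = 1.28: Pab(L + a)/(6LEI) = 104.9/EI
  at A: point load 99 at a = 5.12: Pab(L + b)/(6LEI) = 129.8/EI
  at C: point load 99 at a = 5.12: Pab(L + a)/(6LEI) = 194.6/EI
  θ_A0 = 287/EI,  θ_C0 = 299.5/EI
Flexibility coefficients: a unit moment at one end gives L/(3EI) there and L/(6EI) at the far end, so f₁₁ = f₂₂ = 2.133/EI and f₁₂ = f₂₁ = 1.067/EI.
Compatibility — zero rotation at each built-in end:
  2.133 M_A + 1.067 M_C = 287
  1.067 M_A + 2.133 M_C = 299.5
Solving the pair gives M_A = 85.81 kN·m and M_C = 97.48 kN·m (hogging).

M_A = 85.81 kN·m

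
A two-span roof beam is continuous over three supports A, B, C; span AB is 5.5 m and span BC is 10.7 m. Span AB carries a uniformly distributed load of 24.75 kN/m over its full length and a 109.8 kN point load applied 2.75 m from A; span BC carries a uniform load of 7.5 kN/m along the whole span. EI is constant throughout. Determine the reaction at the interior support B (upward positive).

R_B = 201.9 kN

Take M_B as the redundant. Released structure: two simple spans AB and BC with a hinge at B.
Discontinuity in slope at B on the released structure — sum the simple-span end rotations:
  span AB: UDL 24.75: wL³/(24EI) = 171.6/EI
  span AB: point load 109.8 at a = 2.75: Pab(L + a)/(6LEI) = 207.6/EI
  span BC: UDL 7.5: wL³/(24EI) = 382.8/EI
  relative rotation θ_0 = (379.2 + 382.8)/EI = 762/EI
A unit hogging moment at B produces rotation L₁/(3EI) + L₂/(3EI) = 5.4/EI.
Slope continuity at B: θ_0 = M_B·5.4/EI, so M_B = 762/5.4 = 141.1 kN·m (hogging).
Span AB, ΣM about A with M_B applied at B: R_B^{AB}·5.5 = 676.3 + 141.1, so R_B^{AB} = 148.6 kN and R_A = 245.9 − 148.6 = 97.31 kN.
Span BC, ΣM about C: R_B^{BC}·10.7 = 429.3 + 141.1, so R_B^{BC} = 53.31 kN and R_C = 80.25 − 53.31 = 26.94 kN.
R_B = 148.6 + 53.31 = 201.9 kN.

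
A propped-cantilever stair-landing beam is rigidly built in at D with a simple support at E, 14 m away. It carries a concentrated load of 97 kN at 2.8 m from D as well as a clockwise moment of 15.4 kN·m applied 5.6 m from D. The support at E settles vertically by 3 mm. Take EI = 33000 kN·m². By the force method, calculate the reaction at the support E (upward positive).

R_E = 6.38 kN

Take the reaction at E as the redundant and release it; the primary structure is a cantilever fixed at D.
Downward deflection at the released point E due to the loads:
  point load 97 at a = 2.8: Pa²(3L − a)/(6EI) = 4968/EI
  clockwise couple 15.4 at a = 5.6: M₀a(2L − a)/(2EI) = 965.9/EI
  δ_0 = 5934/EI
Flexibility coefficient — unit upward force at E: δ_{EE} = L³/(3EI) = 914.7/EI.
With EI = 33000 kN·m²: δ_0 = 0.17983 m and δ_{EE} = 0.027717 m/kN.
Compatibility — the beam at E must follow the support down by 0.003 m: δ_0 − R_E·δ_{EE} = 0.003, so R_E = (0.17983 − 0.003)/0.027717 = 6.38 kN.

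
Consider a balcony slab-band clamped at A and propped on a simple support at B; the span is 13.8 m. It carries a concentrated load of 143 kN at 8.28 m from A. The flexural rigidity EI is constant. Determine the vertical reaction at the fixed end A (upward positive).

R_A = 81.22 kN

Release the roller at B. Primary structure: cantilever fixed at A.
Downward deflection at the released point B due to the loads:
  point load 143 at a = 8.28: Pa²(3L − a)/(6EI) = 54117/EI
Tip deflection under a unit load at B: L³/(3EI) = 876/EI.
The prop prevents deflection at B: R_B = δ_0/δ_{BB} = 54117/876 = 61.78 kN.
Vertical equilibrium: R_A = ΣP − R_B = 143 − 61.78 = 81.22 kN.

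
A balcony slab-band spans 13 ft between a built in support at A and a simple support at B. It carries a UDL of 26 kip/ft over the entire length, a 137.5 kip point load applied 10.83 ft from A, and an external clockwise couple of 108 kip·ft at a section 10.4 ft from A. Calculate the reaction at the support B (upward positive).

Take the reaction at B as the redundant and release it; the primary structure is a cantilever fixed at A.
Downward deflection at the released point B due to the loads:
  UDL 26: wL⁴/(8EI) = 92823/EI
  point load 137.5 at a = 10.83: Pa²(3L − a)/(6EI) = 75717/EI
  clockwise couple 108 at a = 10.4: M₀a(2L − a)/(2EI) = 8761/EI
  δ_0 = 177302/EI
Flexibility coefficient — unit upward force at B: δ_{BB} = L³/(3EI) = 732.3/EI.
The prop prevents deflection at B: R_B = δ_0/δ_{BB} = 177302/732.3 = 242.1 kip.

R_B = 242.1 kip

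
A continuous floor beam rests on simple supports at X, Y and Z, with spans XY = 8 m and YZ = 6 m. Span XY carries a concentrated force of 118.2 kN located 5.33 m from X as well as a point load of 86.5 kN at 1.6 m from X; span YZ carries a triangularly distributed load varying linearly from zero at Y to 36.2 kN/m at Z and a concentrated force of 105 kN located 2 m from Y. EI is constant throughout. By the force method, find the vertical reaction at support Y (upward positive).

Release continuity at Y by inserting a hinge; the redundant is the internal moment M_Y. The primary structure is two simply-supported spans XY and YZ.
End slopes at the hinge Y, treating each span as simply supported:
  span XY: point load 118.2 at a = 5.33: Pab(L + a)/(6LEI) = 467.1/EI
  span XY: point load 86.5 at a = 1.6: Pab(L + a)/(6LEI) = 177.2/EI
  span YZ: triangular load, peak 36.2: 7w₀L³/(360EI) = 152/EI
  span YZ: point load 105 at a = 2: Pab(L + b)/(6LEI) = 233.3/EI
  relative rotation θ_0 = (644.3 + 385.4)/EI = 1030/EI
A unit hogging moment at Y produces rotation L₁/(3EI) + L₂/(3EI) = 4.667/EI.
Compatibility: M_Y·(L₁+L₂)/(3EI) = θ_0, giving M_Y = 220.6 kN·m (hogging).
Span XY, ΣM about X with M_Y applied at Y: R_Y^{XY}·8 = 768.4 + 220.6, so R_Y^{XY} = 123.6 kN and R_X = 204.7 − 123.6 = 81.07 kN.
Span YZ, ΣM about Z: R_Y^{YZ}·6 = 637.2 + 220.6, so R_Y^{YZ} = 143 kN and R_Z = 213.6 − 143 = 70.63 kN.
R_Y = 123.6 + 143 = 266.6 kN.

R_Y = 266.6 kN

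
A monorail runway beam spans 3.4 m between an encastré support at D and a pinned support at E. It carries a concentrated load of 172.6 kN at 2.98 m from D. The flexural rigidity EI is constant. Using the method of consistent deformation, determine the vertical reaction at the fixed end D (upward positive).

Take the reaction at E as the redundant and release it; the primary structure is a cantilever fixed at D.
Downward deflection at the released point E due to the loads:
  point load 172.6 at a = 2.98: Pa²(3L − a)/(6EI) = 1844/EI
Flexibility coefficient — unit upward force at E: δ_{EE} = L³/(3EI) = 13.1/EI.
Compatibility at E: δ_0 − R_E·δ_{EE} = 0, so R_E = 1844/13.1 = 140.8 kN.
Vertical equilibrium: R_D = ΣP − R_E = 172.6 − 140.8 = 31.82 kN.

R_D = 31.82 kN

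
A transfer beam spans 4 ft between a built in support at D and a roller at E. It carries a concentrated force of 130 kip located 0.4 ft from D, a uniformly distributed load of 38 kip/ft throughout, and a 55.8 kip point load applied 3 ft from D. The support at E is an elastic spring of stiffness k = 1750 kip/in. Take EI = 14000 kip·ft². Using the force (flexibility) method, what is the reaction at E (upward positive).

Remove the prop at E; the released (primary) structure is a cantilever built in at D.
Primary-structure tip deflection at E by superposition:
  point load 130 at a = 0.4: Pa²(3L − a)/(6EI) = 40.21/EI
  UDL 38: wL⁴/(8EI) = 1216/EI
  point load 55.8 at a = 3: Pa²(3L − a)/(6EI) = 753.3/EI
  δ_0 = 2010/EI
Tip deflection under a unit load at E: L³/(3EI) = 21.33/EI.
With EI = 14000 kip·ft²: δ_0 = 0.14354 ft and δ_{EE} = 0.001524 ft/kip.
Compatibility — the spring shortens by R_E/k under the reaction it provides: δ_0 − R_E·δ_{EE} = R_E/k. With 1/k = 1/(1750×12) ft/kip = 0.000048 ft/kip, R_E = δ_0 / (δ_{EE} + 1/k) = 0.14354 / (0.001524 + 0.000048) = 91.34 kip.

R_E = 91.34 kip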